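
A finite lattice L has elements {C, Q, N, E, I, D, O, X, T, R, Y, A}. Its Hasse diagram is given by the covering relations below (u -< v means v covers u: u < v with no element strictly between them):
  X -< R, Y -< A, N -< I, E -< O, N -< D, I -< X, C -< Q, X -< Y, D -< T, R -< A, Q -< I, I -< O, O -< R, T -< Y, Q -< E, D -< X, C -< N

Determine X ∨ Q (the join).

Common upper bounds of {X, Q}: A, R, X, Y.
The least among these is X.

X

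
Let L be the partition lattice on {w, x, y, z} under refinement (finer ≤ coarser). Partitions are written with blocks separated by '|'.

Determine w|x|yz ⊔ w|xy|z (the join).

Common upper bounds of {w|x|yz, w|xy|z}: wxyz, w|xyz.
The least among these is w|xyz.

w|xyz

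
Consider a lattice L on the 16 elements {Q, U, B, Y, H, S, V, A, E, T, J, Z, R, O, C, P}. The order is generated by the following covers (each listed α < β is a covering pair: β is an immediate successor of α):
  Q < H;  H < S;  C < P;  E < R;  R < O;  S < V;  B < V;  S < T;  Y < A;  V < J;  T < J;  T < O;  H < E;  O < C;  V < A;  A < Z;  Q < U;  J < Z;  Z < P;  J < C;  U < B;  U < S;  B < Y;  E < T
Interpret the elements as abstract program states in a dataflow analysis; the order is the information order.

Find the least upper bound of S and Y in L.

A

Common upper bounds of {S, Y}: A, P, Z.
The least among these is A.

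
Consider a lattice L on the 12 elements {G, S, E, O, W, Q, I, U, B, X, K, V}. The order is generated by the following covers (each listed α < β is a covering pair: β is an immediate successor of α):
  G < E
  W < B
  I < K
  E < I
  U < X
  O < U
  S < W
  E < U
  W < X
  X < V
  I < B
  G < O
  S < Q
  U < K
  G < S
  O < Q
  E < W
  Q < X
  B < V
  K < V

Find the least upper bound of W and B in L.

Common upper bounds of {W, B}: B, V.
The least among these is B.

B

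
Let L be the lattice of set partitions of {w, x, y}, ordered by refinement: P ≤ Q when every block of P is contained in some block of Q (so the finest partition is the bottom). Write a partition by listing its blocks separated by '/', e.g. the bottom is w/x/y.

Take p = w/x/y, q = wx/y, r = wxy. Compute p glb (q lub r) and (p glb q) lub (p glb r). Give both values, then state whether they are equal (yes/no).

w/x/y; w/x/y; yes

q lub r = wxy, so p glb (q lub r) = w/x/y glb wxy = w/x/y.
p glb q = w/x/y and p glb r = w/x/y, so (p glb q) lub (p glb r) = w/x/y lub w/x/y = w/x/y.
Equal: yes.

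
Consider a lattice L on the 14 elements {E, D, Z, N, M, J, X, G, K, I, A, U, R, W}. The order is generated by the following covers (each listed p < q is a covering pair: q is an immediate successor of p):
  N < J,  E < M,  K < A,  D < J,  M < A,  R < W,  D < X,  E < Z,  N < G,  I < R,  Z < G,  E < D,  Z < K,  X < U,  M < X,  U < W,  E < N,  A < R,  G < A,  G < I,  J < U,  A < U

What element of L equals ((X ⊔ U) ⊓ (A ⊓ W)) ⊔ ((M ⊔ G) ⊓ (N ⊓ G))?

A

X ∨ U = U
A ∧ W = A
U ∧ A = A
M ∨ G = A
N ∧ G = N
A ∧ N = N
A ∨ N = A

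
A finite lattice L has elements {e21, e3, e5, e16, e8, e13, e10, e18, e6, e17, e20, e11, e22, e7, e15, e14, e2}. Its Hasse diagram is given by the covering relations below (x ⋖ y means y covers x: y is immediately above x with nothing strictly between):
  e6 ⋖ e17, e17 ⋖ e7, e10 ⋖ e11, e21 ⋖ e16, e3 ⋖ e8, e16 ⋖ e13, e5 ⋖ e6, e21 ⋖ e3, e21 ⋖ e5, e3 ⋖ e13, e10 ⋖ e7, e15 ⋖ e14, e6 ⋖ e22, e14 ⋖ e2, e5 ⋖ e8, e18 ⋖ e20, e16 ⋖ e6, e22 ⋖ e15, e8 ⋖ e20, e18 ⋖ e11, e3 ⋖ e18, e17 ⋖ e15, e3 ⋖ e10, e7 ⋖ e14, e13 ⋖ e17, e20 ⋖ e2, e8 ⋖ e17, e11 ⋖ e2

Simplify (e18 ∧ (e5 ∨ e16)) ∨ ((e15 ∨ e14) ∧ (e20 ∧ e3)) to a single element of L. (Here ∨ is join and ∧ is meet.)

e3

e5 ∨ e16 = e6
e18 ∧ e6 = e21
e15 ∨ e14 = e14
e20 ∧ e3 = e3
e14 ∧ e3 = e3
e21 ∨ e3 = e3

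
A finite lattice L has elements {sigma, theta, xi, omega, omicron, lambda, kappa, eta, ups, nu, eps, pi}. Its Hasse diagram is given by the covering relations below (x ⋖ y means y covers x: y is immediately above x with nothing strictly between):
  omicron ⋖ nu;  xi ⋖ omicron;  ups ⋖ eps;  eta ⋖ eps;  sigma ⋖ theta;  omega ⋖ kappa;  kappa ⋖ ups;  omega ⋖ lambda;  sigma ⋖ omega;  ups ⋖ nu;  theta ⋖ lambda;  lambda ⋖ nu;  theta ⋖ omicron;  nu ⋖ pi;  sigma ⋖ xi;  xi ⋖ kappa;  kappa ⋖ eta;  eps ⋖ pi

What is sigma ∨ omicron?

Common upper bounds of {sigma, omicron}: nu, omicron, pi.
The least among these is omicron.

omicron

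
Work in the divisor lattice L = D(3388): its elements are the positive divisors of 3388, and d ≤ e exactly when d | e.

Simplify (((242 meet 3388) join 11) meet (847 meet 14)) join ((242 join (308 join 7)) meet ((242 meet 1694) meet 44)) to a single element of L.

242 ∧ 3388 = 242
242 ∨ 11 = 242
847 ∧ 14 = 7
242 ∧ 7 = 1
308 ∨ 7 = 308
242 ∨ 308 = 3388
242 ∧ 1694 = 242
242 ∧ 44 = 22
3388 ∧ 22 = 22
1 ∨ 22 = 22

22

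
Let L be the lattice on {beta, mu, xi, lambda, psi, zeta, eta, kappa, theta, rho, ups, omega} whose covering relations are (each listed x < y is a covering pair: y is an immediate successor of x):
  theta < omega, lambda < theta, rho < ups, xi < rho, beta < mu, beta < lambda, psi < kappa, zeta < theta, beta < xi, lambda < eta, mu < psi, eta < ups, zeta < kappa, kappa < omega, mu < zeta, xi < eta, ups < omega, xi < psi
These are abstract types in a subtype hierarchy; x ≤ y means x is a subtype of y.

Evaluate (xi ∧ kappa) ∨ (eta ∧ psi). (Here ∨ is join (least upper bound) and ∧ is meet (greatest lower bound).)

xi

xi ∧ kappa = xi
eta ∧ psi = xi
xi ∨ xi = xi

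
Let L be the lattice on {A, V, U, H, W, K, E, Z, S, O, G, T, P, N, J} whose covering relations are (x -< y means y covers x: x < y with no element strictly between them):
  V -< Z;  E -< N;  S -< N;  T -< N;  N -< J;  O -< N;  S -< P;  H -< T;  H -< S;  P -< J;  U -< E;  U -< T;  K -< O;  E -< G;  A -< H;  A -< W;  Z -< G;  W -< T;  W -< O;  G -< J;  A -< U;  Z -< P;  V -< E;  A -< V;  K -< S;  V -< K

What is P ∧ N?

S

Common lower bounds of {P, N}: A, H, K, S, V.
The greatest among these is S.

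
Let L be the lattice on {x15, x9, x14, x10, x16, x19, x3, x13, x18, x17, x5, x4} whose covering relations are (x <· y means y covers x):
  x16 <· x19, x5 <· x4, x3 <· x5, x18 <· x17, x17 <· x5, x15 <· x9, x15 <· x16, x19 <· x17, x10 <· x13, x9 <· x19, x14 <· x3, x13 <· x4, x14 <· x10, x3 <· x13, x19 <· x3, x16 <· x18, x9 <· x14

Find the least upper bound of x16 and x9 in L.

Common upper bounds of {x16, x9}: x13, x17, x19, x3, x4, x5.
The least among these is x19.

x19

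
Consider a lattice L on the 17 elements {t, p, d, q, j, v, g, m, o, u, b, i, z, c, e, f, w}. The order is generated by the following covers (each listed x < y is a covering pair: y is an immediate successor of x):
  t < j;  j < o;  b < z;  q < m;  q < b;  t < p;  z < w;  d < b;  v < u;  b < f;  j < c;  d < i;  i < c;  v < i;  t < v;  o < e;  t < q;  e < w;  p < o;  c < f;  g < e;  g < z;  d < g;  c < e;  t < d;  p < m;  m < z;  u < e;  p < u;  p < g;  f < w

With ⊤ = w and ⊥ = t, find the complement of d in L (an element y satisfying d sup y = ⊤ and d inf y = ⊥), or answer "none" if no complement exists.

none

For every candidate y, either d ∨ y ≠ w or d ∧ y ≠ t; no complement exists.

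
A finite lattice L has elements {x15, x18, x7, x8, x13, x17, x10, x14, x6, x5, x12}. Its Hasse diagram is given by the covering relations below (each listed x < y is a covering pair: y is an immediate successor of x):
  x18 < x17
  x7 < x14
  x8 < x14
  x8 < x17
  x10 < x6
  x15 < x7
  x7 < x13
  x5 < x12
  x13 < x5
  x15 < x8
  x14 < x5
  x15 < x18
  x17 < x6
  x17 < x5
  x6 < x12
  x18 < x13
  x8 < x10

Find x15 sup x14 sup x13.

x5

Common upper bounds of {x15, x14, x13}: x12, x5.
The least among these is x5.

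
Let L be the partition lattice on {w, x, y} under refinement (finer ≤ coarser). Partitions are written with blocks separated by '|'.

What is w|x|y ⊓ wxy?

w|x|y

Common lower bounds of {w|x|y, wxy}: w|x|y.
The greatest among these is w|x|y.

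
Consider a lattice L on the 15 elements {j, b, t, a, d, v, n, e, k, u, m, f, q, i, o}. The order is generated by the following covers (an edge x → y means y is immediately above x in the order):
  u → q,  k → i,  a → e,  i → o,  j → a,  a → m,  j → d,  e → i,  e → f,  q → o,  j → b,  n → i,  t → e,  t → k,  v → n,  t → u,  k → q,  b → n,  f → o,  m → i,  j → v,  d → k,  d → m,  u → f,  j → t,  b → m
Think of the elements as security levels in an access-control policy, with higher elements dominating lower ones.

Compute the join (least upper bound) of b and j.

Common upper bounds of {b, j}: b, i, m, n, o.
The least among these is b.

b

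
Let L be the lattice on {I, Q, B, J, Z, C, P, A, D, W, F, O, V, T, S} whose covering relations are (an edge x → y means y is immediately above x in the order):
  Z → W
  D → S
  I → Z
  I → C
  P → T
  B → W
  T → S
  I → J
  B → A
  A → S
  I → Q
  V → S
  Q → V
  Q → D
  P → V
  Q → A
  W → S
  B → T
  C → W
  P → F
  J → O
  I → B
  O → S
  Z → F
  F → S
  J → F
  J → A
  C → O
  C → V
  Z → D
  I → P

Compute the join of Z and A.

S

Common upper bounds of {Z, A}: S.
The least among these is S.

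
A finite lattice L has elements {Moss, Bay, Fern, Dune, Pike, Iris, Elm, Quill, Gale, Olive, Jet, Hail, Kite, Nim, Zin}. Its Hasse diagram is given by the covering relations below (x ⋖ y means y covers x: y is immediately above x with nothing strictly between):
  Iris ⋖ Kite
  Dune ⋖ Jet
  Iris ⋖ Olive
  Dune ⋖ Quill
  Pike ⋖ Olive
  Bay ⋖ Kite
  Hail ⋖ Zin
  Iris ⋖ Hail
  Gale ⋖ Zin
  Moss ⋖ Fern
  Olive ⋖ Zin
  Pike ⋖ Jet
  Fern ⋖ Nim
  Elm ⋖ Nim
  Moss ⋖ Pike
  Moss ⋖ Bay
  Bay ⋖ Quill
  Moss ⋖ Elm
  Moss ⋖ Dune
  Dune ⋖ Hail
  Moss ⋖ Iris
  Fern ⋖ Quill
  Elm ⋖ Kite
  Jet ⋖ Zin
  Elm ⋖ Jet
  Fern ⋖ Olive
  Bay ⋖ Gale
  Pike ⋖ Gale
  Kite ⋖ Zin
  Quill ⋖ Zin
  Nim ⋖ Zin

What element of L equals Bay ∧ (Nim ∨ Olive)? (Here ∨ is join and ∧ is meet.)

Nim ∨ Olive = Zin
Bay ∧ Zin = Bay

Bay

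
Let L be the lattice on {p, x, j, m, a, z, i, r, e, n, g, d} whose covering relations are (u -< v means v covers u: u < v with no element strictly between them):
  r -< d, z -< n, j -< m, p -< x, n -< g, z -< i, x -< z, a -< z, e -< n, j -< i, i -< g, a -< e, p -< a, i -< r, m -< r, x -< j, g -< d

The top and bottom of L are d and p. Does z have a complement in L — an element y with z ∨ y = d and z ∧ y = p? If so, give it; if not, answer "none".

none

For every candidate y, either z ∨ y ≠ d or z ∧ y ≠ p; no complement exists.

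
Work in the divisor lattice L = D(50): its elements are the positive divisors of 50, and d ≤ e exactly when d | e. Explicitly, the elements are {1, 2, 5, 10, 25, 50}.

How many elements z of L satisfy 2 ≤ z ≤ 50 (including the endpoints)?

The interval [2, 50] = {10, 2, 50}, which has 3 elements.

3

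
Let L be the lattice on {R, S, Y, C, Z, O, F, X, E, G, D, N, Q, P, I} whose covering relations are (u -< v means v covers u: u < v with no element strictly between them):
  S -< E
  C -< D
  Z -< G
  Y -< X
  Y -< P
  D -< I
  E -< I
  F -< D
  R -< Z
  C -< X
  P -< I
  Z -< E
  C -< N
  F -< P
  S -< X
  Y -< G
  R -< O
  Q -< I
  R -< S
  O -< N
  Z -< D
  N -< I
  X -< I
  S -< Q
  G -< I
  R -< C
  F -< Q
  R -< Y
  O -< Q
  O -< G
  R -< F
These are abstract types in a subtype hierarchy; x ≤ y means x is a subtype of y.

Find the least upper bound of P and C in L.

Common upper bounds of {P, C}: I.
The least among these is I.

I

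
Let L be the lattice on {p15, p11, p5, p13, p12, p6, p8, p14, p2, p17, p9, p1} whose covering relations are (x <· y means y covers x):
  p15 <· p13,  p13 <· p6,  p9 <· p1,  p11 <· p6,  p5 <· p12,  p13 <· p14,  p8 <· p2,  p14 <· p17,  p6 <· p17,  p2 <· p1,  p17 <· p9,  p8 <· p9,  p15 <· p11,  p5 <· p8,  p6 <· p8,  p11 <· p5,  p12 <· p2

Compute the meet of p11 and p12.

p11

Common lower bounds of {p11, p12}: p11, p15.
The greatest among these is p11.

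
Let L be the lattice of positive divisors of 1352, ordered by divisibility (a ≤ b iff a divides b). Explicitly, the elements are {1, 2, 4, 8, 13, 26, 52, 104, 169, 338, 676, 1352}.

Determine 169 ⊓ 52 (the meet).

Common lower bounds of {169, 52}: 1, 13.
The greatest among these is 13.

13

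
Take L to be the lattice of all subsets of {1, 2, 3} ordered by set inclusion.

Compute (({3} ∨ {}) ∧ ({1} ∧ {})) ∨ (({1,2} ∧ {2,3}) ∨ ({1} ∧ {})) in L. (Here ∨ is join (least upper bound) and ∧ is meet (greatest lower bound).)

{3} ∨ {} = {3}
{1} ∧ {} = {}
{3} ∧ {} = {}
{1,2} ∧ {2,3} = {2}
{1} ∧ {} = {}
{2} ∨ {} = {2}
{} ∨ {2} = {2}

{2}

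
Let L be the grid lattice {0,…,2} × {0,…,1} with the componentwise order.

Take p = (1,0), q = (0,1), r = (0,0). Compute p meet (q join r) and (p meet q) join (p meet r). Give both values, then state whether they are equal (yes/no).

(0,0); (0,0); yes

q join r = (0,1), so p meet (q join r) = (1,0) meet (0,1) = (0,0).
p meet q = (0,0) and p meet r = (0,0), so (p meet q) join (p meet r) = (0,0) join (0,0) = (0,0).
Equal: yes.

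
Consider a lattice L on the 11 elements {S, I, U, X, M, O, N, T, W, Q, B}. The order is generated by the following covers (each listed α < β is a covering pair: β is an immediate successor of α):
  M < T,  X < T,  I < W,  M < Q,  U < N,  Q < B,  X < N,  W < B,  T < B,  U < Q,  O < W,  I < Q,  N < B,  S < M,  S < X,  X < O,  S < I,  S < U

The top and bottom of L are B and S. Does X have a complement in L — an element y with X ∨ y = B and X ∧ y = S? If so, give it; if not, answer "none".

Need y with X ∨ y = B and X ∧ y = S.
Checking each element gives: Q.

Q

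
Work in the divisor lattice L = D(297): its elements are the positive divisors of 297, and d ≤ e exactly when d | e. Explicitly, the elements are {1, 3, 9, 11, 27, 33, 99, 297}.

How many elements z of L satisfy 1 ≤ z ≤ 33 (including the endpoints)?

The interval [1, 33] = {1, 11, 3, 33}, which has 4 elements.

4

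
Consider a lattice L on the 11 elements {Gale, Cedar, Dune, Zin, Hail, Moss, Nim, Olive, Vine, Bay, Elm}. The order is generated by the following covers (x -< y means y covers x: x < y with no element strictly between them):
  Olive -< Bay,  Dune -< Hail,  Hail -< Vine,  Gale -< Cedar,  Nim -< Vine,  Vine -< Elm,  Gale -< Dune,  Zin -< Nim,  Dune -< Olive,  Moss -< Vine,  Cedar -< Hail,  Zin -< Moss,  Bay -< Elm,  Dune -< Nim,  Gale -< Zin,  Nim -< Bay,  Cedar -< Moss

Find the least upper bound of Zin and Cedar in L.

Common upper bounds of {Zin, Cedar}: Elm, Moss, Vine.
The least among these is Moss.

Moss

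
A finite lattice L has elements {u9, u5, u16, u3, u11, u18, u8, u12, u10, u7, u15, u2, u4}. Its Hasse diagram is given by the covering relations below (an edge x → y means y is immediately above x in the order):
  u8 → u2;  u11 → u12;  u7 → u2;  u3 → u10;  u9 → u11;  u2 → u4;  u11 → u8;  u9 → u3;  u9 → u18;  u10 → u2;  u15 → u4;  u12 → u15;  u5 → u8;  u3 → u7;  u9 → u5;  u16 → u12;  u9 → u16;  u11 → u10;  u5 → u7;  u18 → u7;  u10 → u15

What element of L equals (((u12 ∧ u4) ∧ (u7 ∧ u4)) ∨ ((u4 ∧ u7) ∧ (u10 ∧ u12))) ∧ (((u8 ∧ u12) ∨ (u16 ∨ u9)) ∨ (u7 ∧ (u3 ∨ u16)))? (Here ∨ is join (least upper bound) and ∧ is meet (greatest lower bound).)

u9

u12 ∧ u4 = u12
u7 ∧ u4 = u7
u12 ∧ u7 = u9
u4 ∧ u7 = u7
u10 ∧ u12 = u11
u7 ∧ u11 = u9
u9 ∨ u9 = u9
u8 ∧ u12 = u11
u16 ∨ u9 = u16
u11 ∨ u16 = u12
u3 ∨ u16 = u15
u7 ∧ u15 = u3
u12 ∨ u3 = u15
u9 ∧ u15 = u9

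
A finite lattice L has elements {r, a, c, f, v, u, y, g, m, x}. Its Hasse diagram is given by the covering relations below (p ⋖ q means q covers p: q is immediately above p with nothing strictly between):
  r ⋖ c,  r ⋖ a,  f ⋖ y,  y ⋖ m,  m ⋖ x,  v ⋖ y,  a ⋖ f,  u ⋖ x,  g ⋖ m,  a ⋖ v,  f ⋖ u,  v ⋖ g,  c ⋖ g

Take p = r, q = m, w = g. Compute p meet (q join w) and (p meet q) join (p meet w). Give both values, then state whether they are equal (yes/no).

q join w = m, so p meet (q join w) = r meet m = r.
p meet q = r and p meet w = r, so (p meet q) join (p meet w) = r join r = r.
Equal: yes.

r; r; yes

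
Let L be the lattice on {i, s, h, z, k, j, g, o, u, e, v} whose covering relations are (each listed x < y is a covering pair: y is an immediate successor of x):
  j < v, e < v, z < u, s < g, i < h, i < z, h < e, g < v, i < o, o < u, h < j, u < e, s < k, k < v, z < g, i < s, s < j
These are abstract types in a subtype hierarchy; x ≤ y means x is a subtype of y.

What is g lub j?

Common upper bounds of {g, j}: v.
The least among these is v.

v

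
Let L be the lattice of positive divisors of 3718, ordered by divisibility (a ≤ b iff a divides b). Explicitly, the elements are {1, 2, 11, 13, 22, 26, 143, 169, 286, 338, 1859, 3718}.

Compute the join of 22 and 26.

286

In the divisibility order, the join is the least common multiple: lcm(22, 26) = 286.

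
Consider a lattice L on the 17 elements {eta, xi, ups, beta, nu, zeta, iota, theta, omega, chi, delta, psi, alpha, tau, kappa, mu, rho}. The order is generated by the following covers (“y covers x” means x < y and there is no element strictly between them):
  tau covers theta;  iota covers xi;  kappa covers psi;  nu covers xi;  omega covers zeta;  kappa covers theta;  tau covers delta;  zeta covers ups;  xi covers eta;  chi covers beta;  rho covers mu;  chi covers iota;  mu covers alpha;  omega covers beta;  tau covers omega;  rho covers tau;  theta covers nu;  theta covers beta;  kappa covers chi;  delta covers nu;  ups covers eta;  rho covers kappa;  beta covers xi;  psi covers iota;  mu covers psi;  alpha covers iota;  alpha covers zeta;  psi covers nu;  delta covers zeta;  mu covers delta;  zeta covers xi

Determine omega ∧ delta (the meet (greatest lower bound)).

Common lower bounds of {omega, delta}: eta, ups, xi, zeta.
The greatest among these is zeta.

zeta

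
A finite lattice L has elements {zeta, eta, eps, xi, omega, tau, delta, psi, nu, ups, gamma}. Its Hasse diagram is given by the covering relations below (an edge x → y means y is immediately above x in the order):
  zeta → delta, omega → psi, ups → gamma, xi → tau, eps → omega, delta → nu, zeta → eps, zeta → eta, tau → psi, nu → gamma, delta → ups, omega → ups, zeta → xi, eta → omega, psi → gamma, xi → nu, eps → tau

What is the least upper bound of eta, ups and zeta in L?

ups

Common upper bounds of {eta, ups, zeta}: gamma, ups.
The least among these is ups.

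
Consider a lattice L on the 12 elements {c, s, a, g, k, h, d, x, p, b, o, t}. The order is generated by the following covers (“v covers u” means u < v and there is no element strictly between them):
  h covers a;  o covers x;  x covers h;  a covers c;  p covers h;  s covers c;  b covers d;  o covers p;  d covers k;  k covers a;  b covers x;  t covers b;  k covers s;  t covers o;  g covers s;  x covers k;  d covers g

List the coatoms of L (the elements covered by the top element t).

b, o

The coatoms are exactly the elements covered by t: b, o.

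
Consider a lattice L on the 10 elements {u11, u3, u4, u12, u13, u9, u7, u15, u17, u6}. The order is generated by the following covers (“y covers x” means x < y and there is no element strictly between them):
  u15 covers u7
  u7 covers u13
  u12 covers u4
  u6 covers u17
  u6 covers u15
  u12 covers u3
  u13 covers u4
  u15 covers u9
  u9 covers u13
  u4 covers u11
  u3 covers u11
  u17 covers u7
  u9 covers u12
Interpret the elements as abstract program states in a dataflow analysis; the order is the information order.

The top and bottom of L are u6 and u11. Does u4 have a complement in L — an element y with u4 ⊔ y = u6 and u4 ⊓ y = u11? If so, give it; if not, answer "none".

For every candidate y, either u4 ∨ y ≠ u6 or u4 ∧ y ≠ u11; no complement exists.

none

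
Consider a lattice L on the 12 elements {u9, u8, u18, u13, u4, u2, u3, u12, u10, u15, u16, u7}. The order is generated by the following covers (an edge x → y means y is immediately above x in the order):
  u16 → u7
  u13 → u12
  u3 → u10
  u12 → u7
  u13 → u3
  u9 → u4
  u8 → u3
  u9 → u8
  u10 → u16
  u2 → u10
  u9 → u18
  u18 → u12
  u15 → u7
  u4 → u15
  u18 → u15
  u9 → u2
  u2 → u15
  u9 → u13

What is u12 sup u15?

u7

Common upper bounds of {u12, u15}: u7.
The least among these is u7.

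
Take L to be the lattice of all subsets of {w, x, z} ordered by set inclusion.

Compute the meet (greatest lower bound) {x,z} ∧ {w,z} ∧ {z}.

{z}

Common lower bounds of {{x,z}, {w,z}, {z}}: {z}, {}.
The greatest among these is {z}.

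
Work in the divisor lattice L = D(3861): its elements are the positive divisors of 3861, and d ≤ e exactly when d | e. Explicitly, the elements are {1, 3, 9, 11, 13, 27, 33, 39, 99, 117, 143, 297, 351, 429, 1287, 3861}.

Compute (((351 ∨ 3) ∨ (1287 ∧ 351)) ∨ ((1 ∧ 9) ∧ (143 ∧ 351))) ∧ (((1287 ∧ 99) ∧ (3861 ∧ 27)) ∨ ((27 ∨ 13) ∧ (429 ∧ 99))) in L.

351 ∨ 3 = 351
1287 ∧ 351 = 117
351 ∨ 117 = 351
1 ∧ 9 = 1
143 ∧ 351 = 13
1 ∧ 13 = 1
351 ∨ 1 = 351
1287 ∧ 99 = 99
3861 ∧ 27 = 27
99 ∧ 27 = 9
27 ∨ 13 = 351
429 ∧ 99 = 33
351 ∧ 33 = 3
9 ∨ 3 = 9
351 ∧ 9 = 9

9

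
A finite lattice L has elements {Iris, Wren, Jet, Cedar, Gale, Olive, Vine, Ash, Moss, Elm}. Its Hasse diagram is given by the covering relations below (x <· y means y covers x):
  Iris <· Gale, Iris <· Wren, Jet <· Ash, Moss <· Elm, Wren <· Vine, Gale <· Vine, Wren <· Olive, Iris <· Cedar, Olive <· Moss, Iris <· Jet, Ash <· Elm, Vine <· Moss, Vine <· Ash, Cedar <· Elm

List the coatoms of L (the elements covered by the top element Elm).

The coatoms are exactly the elements covered by Elm: Ash, Cedar, Moss.

Ash, Cedar, Moss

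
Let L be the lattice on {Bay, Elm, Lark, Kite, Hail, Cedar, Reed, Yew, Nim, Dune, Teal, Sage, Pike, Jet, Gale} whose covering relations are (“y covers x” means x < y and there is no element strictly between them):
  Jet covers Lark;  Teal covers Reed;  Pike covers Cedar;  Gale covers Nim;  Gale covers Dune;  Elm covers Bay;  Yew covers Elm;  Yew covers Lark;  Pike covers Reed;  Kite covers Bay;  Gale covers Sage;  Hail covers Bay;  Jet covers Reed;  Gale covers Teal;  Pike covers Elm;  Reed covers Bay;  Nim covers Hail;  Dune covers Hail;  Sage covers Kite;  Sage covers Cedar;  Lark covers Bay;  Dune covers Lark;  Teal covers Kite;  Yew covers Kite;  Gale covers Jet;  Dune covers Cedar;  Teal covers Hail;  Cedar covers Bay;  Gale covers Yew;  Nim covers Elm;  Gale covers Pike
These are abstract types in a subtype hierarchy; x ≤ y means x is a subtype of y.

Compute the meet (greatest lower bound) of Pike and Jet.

Reed

Common lower bounds of {Pike, Jet}: Bay, Reed.
The greatest among these is Reed.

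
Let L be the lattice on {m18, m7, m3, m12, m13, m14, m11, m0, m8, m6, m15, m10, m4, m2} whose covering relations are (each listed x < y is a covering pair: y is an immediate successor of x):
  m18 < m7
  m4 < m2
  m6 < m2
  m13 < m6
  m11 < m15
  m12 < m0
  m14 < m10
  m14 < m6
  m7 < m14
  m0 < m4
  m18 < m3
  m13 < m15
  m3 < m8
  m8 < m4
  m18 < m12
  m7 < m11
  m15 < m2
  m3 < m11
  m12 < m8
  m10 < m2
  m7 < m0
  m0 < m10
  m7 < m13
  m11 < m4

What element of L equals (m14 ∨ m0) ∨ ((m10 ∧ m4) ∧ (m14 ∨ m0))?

m10

m14 ∨ m0 = m10
m10 ∧ m4 = m0
m14 ∨ m0 = m10
m0 ∧ m10 = m0
m10 ∨ m0 = m10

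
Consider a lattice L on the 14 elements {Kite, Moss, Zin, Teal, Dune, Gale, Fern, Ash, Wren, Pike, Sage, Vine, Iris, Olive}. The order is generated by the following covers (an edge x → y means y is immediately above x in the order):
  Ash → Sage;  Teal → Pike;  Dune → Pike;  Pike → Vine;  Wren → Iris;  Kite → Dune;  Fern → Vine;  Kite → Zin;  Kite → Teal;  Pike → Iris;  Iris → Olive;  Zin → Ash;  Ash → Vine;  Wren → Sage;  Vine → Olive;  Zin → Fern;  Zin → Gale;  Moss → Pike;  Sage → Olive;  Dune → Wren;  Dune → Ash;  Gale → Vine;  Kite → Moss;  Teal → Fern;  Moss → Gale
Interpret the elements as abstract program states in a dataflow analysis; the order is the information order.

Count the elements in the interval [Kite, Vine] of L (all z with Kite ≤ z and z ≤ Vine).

10

The interval [Kite, Vine] = {Ash, Dune, Fern, Gale, Kite, Moss, Pike, Teal, Vine, Zin}, which has 10 elements.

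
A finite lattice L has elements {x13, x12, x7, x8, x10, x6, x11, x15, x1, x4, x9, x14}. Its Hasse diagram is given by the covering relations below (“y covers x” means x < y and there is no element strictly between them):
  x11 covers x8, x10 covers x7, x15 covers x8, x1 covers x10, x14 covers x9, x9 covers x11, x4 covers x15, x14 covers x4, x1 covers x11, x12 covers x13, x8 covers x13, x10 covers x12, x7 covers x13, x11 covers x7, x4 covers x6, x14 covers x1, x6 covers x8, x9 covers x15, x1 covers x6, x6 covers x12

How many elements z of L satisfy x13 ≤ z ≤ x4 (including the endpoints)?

6

The interval [x13, x4] = {x12, x13, x15, x4, x6, x8}, which has 6 elements.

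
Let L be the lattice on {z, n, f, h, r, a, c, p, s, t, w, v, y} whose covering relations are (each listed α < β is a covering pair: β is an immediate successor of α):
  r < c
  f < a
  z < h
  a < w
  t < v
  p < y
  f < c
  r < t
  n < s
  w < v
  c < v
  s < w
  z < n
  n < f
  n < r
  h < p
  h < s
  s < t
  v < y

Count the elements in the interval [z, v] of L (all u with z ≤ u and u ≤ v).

11

The interval [z, v] = {a, c, f, h, n, r, s, t, v, w, z}, which has 11 elements.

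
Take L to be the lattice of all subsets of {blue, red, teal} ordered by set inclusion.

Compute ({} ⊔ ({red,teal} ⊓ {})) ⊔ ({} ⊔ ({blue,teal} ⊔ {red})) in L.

{red,teal} ∧ {} = {}
{} ∨ {} = {}
{blue,teal} ∨ {red} = {blue,red,teal}
{} ∨ {blue,red,teal} = {blue,red,teal}
{} ∨ {blue,red,teal} = {blue,red,teal}

{blue,red,teal}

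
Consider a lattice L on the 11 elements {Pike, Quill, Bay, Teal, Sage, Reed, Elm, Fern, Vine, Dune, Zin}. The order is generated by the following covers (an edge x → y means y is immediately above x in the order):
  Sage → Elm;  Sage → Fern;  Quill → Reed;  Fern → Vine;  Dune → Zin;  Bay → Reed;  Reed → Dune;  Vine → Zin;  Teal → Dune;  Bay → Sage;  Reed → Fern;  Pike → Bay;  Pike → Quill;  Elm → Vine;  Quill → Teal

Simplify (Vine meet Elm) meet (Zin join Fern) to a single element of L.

Vine ∧ Elm = Elm
Zin ∨ Fern = Zin
Elm ∧ Zin = Elm

Elm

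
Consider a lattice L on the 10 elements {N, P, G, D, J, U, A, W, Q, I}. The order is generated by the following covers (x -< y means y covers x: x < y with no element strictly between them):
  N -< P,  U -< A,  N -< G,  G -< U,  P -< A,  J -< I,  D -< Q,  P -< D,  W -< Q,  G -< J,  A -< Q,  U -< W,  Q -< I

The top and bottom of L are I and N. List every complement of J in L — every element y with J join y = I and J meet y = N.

Need y with J ∨ y = I and J ∧ y = N.
Checking each element gives: D, P.

D, P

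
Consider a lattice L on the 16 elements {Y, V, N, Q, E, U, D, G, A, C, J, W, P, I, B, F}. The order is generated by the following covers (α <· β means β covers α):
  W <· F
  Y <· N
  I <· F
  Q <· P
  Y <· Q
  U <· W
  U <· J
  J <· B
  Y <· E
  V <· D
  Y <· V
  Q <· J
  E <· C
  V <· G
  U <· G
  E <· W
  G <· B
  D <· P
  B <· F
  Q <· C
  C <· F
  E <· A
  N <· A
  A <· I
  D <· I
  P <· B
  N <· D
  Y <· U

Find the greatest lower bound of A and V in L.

Y

Common lower bounds of {A, V}: Y.
The greatest among these is Y.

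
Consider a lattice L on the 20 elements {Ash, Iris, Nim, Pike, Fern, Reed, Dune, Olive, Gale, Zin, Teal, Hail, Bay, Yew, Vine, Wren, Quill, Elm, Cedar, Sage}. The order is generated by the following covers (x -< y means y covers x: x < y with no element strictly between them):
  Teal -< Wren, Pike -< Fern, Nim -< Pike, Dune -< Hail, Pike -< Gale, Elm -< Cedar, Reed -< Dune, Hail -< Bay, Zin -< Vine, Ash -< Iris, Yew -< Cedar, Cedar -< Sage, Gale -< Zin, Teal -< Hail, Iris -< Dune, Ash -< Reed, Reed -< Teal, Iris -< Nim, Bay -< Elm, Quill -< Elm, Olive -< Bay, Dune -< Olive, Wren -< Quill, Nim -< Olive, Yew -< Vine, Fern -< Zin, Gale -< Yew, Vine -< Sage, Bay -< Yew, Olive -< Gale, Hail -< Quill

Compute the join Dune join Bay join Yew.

Yew

Common upper bounds of {Dune, Bay, Yew}: Cedar, Sage, Vine, Yew.
The least among these is Yew.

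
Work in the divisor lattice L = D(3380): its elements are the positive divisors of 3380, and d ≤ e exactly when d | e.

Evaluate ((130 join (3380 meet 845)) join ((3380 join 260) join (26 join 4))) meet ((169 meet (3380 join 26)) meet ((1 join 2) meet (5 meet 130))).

3380 ∧ 845 = 845
130 ∨ 845 = 1690
3380 ∨ 260 = 3380
26 ∨ 4 = 52
3380 ∨ 52 = 3380
1690 ∨ 3380 = 3380
3380 ∨ 26 = 3380
169 ∧ 3380 = 169
1 ∨ 2 = 2
5 ∧ 130 = 5
2 ∧ 5 = 1
169 ∧ 1 = 1
3380 ∧ 1 = 1

1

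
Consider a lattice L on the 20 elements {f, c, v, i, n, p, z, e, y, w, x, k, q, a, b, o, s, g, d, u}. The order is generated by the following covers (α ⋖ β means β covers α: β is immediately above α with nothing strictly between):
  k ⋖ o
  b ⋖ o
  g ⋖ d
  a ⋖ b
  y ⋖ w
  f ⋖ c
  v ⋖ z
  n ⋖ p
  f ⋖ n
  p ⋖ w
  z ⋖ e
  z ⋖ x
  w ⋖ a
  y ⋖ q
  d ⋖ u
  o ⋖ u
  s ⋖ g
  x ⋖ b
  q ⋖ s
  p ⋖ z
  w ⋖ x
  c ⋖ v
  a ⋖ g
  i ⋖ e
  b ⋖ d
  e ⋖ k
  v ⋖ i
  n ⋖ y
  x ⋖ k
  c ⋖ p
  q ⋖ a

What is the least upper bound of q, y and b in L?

b

Common upper bounds of {q, y, b}: b, d, o, u.
The least among these is b.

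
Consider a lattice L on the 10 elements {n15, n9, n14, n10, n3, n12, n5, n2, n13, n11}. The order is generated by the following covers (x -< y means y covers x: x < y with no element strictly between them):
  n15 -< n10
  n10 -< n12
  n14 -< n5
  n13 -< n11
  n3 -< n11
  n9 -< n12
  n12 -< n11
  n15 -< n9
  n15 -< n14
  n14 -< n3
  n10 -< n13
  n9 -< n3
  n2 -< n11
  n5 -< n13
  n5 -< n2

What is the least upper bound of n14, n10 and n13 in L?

Common upper bounds of {n14, n10, n13}: n11, n13.
The least among these is n13.

n13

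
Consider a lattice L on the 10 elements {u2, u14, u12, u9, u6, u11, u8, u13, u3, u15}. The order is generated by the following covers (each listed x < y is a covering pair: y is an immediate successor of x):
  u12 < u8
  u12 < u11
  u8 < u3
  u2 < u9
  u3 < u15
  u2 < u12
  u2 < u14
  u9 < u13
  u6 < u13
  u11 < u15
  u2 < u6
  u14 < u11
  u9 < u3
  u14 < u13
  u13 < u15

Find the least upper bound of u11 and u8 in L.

Common upper bounds of {u11, u8}: u15.
The least among these is u15.

u15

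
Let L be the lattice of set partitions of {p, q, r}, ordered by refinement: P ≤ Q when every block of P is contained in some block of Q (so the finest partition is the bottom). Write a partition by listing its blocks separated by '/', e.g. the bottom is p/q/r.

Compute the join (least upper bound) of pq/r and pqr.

The join of pq/r and pqr merges any blocks that overlap across the partitions, giving pqr.

pqr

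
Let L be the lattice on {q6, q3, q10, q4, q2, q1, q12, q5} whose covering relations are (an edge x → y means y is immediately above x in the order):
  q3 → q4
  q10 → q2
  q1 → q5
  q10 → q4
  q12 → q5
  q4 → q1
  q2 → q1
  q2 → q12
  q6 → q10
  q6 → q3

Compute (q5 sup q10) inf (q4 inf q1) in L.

q4

q5 ∨ q10 = q5
q4 ∧ q1 = q4
q5 ∧ q4 = q4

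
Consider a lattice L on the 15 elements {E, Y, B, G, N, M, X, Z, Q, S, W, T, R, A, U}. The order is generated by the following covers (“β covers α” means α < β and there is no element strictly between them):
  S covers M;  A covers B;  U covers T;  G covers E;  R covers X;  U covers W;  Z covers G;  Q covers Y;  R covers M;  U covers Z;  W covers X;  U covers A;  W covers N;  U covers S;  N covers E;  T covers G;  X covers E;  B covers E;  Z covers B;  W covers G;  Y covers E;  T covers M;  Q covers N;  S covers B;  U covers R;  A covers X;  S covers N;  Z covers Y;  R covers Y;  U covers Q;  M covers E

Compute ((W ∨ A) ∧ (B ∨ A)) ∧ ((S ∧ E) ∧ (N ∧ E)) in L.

E

W ∨ A = U
B ∨ A = A
U ∧ A = A
S ∧ E = E
N ∧ E = E
E ∧ E = E
A ∧ E = E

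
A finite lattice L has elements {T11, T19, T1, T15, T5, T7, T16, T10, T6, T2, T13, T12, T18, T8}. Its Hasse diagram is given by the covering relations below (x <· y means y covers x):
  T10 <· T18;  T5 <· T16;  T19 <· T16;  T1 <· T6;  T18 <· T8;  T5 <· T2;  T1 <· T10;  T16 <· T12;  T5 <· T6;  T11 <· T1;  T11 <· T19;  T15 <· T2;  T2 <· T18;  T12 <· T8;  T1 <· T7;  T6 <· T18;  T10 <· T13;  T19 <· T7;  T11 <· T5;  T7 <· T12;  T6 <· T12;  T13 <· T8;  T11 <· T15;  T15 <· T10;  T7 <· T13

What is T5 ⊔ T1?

T6

Common upper bounds of {T5, T1}: T12, T18, T6, T8.
The least among these is T6.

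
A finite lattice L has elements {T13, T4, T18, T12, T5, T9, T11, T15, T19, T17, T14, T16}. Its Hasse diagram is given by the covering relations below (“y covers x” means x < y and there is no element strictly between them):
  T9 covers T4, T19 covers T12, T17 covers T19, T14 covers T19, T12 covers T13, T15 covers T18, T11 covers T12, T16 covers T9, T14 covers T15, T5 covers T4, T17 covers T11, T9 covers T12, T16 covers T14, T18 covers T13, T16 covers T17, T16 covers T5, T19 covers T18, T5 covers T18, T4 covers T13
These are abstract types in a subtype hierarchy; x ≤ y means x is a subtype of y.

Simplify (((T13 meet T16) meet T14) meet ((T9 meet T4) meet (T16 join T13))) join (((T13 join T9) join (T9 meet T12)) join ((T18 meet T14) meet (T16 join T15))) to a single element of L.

T16

T13 ∧ T16 = T13
T13 ∧ T14 = T13
T9 ∧ T4 = T4
T16 ∨ T13 = T16
T4 ∧ T16 = T4
T13 ∧ T4 = T13
T13 ∨ T9 = T9
T9 ∧ T12 = T12
T9 ∨ T12 = T9
T18 ∧ T14 = T18
T16 ∨ T15 = T16
T18 ∧ T16 = T18
T9 ∨ T18 = T16
T13 ∨ T16 = T16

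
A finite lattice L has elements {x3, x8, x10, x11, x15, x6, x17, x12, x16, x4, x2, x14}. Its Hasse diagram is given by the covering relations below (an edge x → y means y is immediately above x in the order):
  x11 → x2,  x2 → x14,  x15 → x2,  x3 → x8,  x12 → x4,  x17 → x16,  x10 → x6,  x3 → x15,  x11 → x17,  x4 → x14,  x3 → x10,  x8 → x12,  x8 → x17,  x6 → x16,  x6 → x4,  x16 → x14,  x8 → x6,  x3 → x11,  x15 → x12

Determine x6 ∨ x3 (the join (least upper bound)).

Common upper bounds of {x6, x3}: x14, x16, x4, x6.
The least among these is x6.

x6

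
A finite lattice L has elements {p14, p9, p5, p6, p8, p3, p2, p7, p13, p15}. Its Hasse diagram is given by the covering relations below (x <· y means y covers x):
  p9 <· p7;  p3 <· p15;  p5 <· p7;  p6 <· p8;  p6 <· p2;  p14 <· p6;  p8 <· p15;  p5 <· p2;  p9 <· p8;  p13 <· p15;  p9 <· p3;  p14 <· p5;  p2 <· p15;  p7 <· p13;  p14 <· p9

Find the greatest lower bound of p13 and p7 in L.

Common lower bounds of {p13, p7}: p14, p5, p7, p9.
The greatest among these is p7.

p7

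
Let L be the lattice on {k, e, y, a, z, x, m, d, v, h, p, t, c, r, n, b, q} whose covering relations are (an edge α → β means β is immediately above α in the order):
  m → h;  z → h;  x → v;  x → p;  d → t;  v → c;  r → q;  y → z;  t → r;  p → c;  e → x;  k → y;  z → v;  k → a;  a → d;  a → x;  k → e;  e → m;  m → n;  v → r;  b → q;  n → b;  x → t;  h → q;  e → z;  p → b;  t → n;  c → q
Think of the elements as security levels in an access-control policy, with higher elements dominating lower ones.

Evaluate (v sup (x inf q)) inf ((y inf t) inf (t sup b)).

k

x ∧ q = x
v ∨ x = v
y ∧ t = k
t ∨ b = b
k ∧ b = k
v ∧ k = k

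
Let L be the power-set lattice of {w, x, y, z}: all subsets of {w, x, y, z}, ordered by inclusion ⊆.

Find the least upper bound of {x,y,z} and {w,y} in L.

Under ⊆, join is union: {x,y,z} ∪ {w,y} = {w,x,y,z}.

{w,x,y,z}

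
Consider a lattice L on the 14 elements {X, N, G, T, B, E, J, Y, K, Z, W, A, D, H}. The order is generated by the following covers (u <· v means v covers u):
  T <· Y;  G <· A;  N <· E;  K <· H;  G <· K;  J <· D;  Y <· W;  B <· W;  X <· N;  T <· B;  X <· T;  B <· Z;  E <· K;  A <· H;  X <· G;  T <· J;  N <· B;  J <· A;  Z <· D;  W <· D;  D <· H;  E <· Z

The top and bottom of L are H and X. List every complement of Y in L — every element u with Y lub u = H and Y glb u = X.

G, K

Need u with Y ∨ u = H and Y ∧ u = X.
Checking each element gives: G, K.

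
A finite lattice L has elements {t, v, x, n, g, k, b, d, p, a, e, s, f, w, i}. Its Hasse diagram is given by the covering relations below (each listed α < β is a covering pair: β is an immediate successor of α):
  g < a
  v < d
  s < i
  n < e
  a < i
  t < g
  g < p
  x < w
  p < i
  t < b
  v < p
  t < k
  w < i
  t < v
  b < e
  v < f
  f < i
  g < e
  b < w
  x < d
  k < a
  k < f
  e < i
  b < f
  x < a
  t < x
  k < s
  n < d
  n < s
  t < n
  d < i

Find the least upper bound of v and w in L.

i

Common upper bounds of {v, w}: i.
The least among these is i.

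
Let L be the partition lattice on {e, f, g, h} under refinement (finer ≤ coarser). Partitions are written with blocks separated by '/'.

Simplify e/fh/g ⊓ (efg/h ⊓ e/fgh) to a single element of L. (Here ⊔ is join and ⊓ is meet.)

e/f/g/h

efg/h ∧ e/fgh = e/fg/h
e/fh/g ∧ e/fg/h = e/f/g/h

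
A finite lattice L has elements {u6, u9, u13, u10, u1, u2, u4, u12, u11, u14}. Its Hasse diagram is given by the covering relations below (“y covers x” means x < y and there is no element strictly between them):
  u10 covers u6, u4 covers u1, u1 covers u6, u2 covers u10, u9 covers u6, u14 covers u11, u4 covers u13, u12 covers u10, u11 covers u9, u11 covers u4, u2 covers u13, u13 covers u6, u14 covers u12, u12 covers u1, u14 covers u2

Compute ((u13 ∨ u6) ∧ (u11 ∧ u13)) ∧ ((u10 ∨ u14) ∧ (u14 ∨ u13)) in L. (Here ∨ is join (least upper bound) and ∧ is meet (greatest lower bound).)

u13

u13 ∨ u6 = u13
u11 ∧ u13 = u13
u13 ∧ u13 = u13
u10 ∨ u14 = u14
u14 ∨ u13 = u14
u14 ∧ u14 = u14
u13 ∧ u14 = u13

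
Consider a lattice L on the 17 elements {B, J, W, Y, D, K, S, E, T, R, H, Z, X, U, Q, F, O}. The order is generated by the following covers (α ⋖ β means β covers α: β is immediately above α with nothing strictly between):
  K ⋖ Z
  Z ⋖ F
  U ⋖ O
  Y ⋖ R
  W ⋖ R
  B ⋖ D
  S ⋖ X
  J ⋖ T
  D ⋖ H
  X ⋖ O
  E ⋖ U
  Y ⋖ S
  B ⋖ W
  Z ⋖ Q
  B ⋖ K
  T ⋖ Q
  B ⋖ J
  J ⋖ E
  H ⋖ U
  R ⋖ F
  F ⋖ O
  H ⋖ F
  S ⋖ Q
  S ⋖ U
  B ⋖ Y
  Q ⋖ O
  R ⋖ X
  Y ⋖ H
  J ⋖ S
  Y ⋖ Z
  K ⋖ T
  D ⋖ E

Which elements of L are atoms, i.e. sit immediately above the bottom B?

The atoms are exactly the elements that cover B: D, J, K, W, Y.

D, J, K, W, Y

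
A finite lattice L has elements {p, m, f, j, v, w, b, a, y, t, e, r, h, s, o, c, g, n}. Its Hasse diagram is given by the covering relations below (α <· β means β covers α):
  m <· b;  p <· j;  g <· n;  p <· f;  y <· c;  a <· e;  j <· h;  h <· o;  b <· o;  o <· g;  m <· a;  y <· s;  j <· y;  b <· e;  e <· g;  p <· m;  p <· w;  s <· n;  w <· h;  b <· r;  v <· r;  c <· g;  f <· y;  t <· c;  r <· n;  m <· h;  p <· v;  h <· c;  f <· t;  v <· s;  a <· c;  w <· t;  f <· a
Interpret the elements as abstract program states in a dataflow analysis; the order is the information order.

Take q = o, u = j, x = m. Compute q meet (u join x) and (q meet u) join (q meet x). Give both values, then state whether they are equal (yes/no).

h; h; yes

u join x = h, so q meet (u join x) = o meet h = h.
q meet u = j and q meet x = m, so (q meet u) join (q meet x) = j join m = h.
Equal: yes.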